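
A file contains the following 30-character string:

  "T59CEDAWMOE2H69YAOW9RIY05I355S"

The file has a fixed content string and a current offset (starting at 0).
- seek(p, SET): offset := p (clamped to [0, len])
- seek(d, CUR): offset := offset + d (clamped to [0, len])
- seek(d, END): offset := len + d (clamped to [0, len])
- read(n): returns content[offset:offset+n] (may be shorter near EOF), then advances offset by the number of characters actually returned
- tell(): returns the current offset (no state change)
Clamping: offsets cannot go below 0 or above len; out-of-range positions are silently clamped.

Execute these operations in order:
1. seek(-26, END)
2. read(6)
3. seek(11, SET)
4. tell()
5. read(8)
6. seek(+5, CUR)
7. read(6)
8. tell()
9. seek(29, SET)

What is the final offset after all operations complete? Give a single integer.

Answer: 29

Derivation:
After 1 (seek(-26, END)): offset=4
After 2 (read(6)): returned 'EDAWMO', offset=10
After 3 (seek(11, SET)): offset=11
After 4 (tell()): offset=11
After 5 (read(8)): returned '2H69YAOW', offset=19
After 6 (seek(+5, CUR)): offset=24
After 7 (read(6)): returned '5I355S', offset=30
After 8 (tell()): offset=30
After 9 (seek(29, SET)): offset=29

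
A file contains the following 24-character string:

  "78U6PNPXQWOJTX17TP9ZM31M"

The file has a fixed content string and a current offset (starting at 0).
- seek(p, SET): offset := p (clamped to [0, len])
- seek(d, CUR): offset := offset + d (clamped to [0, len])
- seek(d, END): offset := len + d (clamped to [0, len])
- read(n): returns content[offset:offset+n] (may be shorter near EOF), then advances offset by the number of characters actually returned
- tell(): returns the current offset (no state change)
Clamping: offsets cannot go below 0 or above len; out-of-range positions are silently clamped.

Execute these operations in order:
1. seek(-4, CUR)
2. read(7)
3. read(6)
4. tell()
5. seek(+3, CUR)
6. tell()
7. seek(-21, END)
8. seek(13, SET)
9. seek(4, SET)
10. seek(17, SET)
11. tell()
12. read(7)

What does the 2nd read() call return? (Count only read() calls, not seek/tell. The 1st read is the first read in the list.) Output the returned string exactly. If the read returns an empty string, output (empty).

Answer: XQWOJT

Derivation:
After 1 (seek(-4, CUR)): offset=0
After 2 (read(7)): returned '78U6PNP', offset=7
After 3 (read(6)): returned 'XQWOJT', offset=13
After 4 (tell()): offset=13
After 5 (seek(+3, CUR)): offset=16
After 6 (tell()): offset=16
After 7 (seek(-21, END)): offset=3
After 8 (seek(13, SET)): offset=13
After 9 (seek(4, SET)): offset=4
After 10 (seek(17, SET)): offset=17
After 11 (tell()): offset=17
After 12 (read(7)): returned 'P9ZM31M', offset=24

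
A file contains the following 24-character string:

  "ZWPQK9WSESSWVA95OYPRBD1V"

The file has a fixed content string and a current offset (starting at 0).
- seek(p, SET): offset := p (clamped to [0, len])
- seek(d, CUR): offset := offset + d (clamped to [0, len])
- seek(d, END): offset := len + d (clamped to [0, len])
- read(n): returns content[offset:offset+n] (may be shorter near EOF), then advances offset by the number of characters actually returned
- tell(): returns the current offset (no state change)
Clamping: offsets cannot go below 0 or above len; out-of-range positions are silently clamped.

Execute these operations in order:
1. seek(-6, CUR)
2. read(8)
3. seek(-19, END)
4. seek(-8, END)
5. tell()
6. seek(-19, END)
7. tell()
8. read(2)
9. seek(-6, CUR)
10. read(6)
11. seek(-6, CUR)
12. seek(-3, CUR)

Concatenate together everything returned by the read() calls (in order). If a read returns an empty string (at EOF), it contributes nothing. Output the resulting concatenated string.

Answer: ZWPQK9WS9WWPQK9W

Derivation:
After 1 (seek(-6, CUR)): offset=0
After 2 (read(8)): returned 'ZWPQK9WS', offset=8
After 3 (seek(-19, END)): offset=5
After 4 (seek(-8, END)): offset=16
After 5 (tell()): offset=16
After 6 (seek(-19, END)): offset=5
After 7 (tell()): offset=5
After 8 (read(2)): returned '9W', offset=7
After 9 (seek(-6, CUR)): offset=1
After 10 (read(6)): returned 'WPQK9W', offset=7
After 11 (seek(-6, CUR)): offset=1
After 12 (seek(-3, CUR)): offset=0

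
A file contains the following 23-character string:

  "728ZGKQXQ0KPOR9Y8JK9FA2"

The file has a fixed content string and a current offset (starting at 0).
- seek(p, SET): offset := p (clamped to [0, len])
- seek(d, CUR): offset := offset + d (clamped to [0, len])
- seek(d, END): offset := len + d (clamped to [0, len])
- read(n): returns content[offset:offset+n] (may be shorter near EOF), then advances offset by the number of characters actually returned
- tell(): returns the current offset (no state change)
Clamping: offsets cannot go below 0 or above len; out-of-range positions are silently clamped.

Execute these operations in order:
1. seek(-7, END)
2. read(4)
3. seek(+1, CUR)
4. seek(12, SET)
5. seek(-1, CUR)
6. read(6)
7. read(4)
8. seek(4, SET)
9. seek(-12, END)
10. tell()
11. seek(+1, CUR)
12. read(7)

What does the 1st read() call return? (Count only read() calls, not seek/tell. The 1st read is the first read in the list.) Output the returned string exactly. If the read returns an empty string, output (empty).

Answer: 8JK9

Derivation:
After 1 (seek(-7, END)): offset=16
After 2 (read(4)): returned '8JK9', offset=20
After 3 (seek(+1, CUR)): offset=21
After 4 (seek(12, SET)): offset=12
After 5 (seek(-1, CUR)): offset=11
After 6 (read(6)): returned 'POR9Y8', offset=17
After 7 (read(4)): returned 'JK9F', offset=21
After 8 (seek(4, SET)): offset=4
After 9 (seek(-12, END)): offset=11
After 10 (tell()): offset=11
After 11 (seek(+1, CUR)): offset=12
After 12 (read(7)): returned 'OR9Y8JK', offset=19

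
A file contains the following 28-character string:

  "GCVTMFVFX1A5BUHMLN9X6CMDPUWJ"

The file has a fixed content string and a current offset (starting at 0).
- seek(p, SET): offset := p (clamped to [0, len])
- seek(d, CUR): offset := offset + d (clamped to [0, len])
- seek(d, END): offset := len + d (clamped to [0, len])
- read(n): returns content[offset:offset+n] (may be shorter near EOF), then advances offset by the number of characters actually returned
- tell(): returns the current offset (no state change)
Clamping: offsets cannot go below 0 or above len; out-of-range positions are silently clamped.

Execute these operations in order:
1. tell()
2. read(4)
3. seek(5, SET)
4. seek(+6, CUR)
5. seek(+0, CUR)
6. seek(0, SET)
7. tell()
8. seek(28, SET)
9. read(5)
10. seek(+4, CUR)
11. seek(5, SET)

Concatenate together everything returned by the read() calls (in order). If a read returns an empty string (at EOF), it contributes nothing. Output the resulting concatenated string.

After 1 (tell()): offset=0
After 2 (read(4)): returned 'GCVT', offset=4
After 3 (seek(5, SET)): offset=5
After 4 (seek(+6, CUR)): offset=11
After 5 (seek(+0, CUR)): offset=11
After 6 (seek(0, SET)): offset=0
After 7 (tell()): offset=0
After 8 (seek(28, SET)): offset=28
After 9 (read(5)): returned '', offset=28
After 10 (seek(+4, CUR)): offset=28
After 11 (seek(5, SET)): offset=5

Answer: GCVT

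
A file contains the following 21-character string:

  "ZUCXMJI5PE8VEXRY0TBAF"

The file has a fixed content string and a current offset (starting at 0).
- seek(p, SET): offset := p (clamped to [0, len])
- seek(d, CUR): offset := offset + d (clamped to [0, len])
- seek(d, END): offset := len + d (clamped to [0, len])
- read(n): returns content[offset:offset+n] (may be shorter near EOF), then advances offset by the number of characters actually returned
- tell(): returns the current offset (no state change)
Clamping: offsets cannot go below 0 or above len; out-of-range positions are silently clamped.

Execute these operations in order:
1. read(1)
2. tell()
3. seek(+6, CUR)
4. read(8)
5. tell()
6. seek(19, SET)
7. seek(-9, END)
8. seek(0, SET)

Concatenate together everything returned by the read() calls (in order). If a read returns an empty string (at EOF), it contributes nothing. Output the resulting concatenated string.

Answer: Z5PE8VEXR

Derivation:
After 1 (read(1)): returned 'Z', offset=1
After 2 (tell()): offset=1
After 3 (seek(+6, CUR)): offset=7
After 4 (read(8)): returned '5PE8VEXR', offset=15
After 5 (tell()): offset=15
After 6 (seek(19, SET)): offset=19
After 7 (seek(-9, END)): offset=12
After 8 (seek(0, SET)): offset=0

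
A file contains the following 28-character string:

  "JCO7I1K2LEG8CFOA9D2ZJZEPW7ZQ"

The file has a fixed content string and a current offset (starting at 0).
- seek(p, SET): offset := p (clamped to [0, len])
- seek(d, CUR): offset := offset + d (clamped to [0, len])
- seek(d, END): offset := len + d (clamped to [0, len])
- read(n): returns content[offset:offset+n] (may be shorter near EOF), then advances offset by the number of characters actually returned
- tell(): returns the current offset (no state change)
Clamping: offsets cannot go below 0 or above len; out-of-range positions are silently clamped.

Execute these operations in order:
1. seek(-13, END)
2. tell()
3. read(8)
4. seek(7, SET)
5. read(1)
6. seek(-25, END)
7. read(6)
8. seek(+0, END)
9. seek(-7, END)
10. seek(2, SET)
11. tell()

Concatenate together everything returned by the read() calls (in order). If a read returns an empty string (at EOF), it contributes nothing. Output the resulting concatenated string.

After 1 (seek(-13, END)): offset=15
After 2 (tell()): offset=15
After 3 (read(8)): returned 'A9D2ZJZE', offset=23
After 4 (seek(7, SET)): offset=7
After 5 (read(1)): returned '2', offset=8
After 6 (seek(-25, END)): offset=3
After 7 (read(6)): returned '7I1K2L', offset=9
After 8 (seek(+0, END)): offset=28
After 9 (seek(-7, END)): offset=21
After 10 (seek(2, SET)): offset=2
After 11 (tell()): offset=2

Answer: A9D2ZJZE27I1K2L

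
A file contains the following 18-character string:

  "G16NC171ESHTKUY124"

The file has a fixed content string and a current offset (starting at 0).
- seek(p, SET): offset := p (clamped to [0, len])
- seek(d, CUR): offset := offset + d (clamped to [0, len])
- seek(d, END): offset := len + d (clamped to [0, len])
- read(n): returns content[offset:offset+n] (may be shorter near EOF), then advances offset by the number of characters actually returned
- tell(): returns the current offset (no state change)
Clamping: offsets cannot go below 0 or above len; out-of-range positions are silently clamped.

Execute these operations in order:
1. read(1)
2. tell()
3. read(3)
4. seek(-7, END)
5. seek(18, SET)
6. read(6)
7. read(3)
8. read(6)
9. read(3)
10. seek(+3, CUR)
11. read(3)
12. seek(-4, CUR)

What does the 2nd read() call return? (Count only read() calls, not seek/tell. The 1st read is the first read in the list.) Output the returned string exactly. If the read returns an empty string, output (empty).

Answer: 16N

Derivation:
After 1 (read(1)): returned 'G', offset=1
After 2 (tell()): offset=1
After 3 (read(3)): returned '16N', offset=4
After 4 (seek(-7, END)): offset=11
After 5 (seek(18, SET)): offset=18
After 6 (read(6)): returned '', offset=18
After 7 (read(3)): returned '', offset=18
After 8 (read(6)): returned '', offset=18
After 9 (read(3)): returned '', offset=18
After 10 (seek(+3, CUR)): offset=18
After 11 (read(3)): returned '', offset=18
After 12 (seek(-4, CUR)): offset=14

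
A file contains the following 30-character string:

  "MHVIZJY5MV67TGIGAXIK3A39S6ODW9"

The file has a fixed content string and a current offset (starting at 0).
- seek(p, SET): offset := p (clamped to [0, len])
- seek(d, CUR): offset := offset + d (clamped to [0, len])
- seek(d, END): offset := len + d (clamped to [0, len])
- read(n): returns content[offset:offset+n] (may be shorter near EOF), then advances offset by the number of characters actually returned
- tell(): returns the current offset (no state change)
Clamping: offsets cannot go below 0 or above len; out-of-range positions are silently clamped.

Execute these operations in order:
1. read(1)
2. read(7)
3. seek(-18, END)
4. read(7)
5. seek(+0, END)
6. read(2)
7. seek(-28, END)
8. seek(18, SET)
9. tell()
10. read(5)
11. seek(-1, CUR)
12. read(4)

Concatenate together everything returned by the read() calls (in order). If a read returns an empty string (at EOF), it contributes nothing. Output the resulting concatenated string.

After 1 (read(1)): returned 'M', offset=1
After 2 (read(7)): returned 'HVIZJY5', offset=8
After 3 (seek(-18, END)): offset=12
After 4 (read(7)): returned 'TGIGAXI', offset=19
After 5 (seek(+0, END)): offset=30
After 6 (read(2)): returned '', offset=30
After 7 (seek(-28, END)): offset=2
After 8 (seek(18, SET)): offset=18
After 9 (tell()): offset=18
After 10 (read(5)): returned 'IK3A3', offset=23
After 11 (seek(-1, CUR)): offset=22
After 12 (read(4)): returned '39S6', offset=26

Answer: MHVIZJY5TGIGAXIIK3A339S6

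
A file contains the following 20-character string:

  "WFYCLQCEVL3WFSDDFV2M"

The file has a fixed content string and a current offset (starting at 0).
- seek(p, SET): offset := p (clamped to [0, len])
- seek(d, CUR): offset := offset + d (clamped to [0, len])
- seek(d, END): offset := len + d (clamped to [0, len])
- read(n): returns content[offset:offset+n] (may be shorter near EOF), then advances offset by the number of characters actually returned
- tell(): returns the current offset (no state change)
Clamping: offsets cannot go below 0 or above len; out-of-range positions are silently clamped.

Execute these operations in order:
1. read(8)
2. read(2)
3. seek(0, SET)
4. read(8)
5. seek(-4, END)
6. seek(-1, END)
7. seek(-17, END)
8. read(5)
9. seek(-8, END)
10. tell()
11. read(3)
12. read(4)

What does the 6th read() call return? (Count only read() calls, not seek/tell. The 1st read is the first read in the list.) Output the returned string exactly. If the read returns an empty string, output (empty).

After 1 (read(8)): returned 'WFYCLQCE', offset=8
After 2 (read(2)): returned 'VL', offset=10
After 3 (seek(0, SET)): offset=0
After 4 (read(8)): returned 'WFYCLQCE', offset=8
After 5 (seek(-4, END)): offset=16
After 6 (seek(-1, END)): offset=19
After 7 (seek(-17, END)): offset=3
After 8 (read(5)): returned 'CLQCE', offset=8
After 9 (seek(-8, END)): offset=12
After 10 (tell()): offset=12
After 11 (read(3)): returned 'FSD', offset=15
After 12 (read(4)): returned 'DFV2', offset=19

Answer: DFV2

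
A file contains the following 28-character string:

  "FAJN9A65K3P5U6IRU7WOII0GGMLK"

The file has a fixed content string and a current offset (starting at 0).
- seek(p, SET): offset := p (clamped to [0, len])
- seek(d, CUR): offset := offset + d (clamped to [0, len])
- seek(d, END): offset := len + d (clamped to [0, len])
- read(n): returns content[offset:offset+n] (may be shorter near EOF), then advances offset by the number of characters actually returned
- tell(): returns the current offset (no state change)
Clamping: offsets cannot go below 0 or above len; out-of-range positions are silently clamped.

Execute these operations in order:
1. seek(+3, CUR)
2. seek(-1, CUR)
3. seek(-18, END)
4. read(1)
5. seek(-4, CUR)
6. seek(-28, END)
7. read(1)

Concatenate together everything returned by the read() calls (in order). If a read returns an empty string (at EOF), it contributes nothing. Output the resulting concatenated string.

After 1 (seek(+3, CUR)): offset=3
After 2 (seek(-1, CUR)): offset=2
After 3 (seek(-18, END)): offset=10
After 4 (read(1)): returned 'P', offset=11
After 5 (seek(-4, CUR)): offset=7
After 6 (seek(-28, END)): offset=0
After 7 (read(1)): returned 'F', offset=1

Answer: PF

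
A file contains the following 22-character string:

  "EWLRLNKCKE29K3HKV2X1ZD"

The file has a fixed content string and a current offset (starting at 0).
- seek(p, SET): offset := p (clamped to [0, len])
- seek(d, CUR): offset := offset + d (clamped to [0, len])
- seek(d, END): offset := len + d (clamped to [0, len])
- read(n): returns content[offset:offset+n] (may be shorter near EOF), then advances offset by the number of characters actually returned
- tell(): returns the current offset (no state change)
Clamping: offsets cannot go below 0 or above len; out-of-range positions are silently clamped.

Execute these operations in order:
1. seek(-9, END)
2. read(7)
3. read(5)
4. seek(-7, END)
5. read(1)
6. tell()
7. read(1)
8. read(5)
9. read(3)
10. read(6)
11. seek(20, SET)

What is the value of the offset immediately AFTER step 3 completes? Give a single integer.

After 1 (seek(-9, END)): offset=13
After 2 (read(7)): returned '3HKV2X1', offset=20
After 3 (read(5)): returned 'ZD', offset=22

Answer: 22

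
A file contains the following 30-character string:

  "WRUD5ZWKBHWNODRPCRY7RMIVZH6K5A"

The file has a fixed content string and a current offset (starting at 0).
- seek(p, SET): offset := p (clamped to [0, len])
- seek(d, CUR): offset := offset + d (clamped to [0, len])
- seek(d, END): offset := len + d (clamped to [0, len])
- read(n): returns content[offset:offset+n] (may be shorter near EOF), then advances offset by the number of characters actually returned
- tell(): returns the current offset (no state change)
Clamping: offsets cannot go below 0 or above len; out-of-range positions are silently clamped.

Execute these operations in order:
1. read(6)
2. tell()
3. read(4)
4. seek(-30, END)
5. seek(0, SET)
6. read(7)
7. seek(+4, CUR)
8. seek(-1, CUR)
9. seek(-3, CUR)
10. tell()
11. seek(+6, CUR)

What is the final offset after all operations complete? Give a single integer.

After 1 (read(6)): returned 'WRUD5Z', offset=6
After 2 (tell()): offset=6
After 3 (read(4)): returned 'WKBH', offset=10
After 4 (seek(-30, END)): offset=0
After 5 (seek(0, SET)): offset=0
After 6 (read(7)): returned 'WRUD5ZW', offset=7
After 7 (seek(+4, CUR)): offset=11
After 8 (seek(-1, CUR)): offset=10
After 9 (seek(-3, CUR)): offset=7
After 10 (tell()): offset=7
After 11 (seek(+6, CUR)): offset=13

Answer: 13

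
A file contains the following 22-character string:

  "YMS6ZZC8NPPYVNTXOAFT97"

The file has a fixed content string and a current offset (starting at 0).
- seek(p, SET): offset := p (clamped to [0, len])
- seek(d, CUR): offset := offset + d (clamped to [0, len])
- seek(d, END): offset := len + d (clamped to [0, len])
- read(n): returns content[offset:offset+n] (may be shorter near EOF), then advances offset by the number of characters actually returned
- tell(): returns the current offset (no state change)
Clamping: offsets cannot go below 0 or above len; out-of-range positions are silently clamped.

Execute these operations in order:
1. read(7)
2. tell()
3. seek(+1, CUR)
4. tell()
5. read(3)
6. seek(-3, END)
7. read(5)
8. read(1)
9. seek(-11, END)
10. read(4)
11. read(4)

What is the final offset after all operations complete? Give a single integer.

Answer: 19

Derivation:
After 1 (read(7)): returned 'YMS6ZZC', offset=7
After 2 (tell()): offset=7
After 3 (seek(+1, CUR)): offset=8
After 4 (tell()): offset=8
After 5 (read(3)): returned 'NPP', offset=11
After 6 (seek(-3, END)): offset=19
After 7 (read(5)): returned 'T97', offset=22
After 8 (read(1)): returned '', offset=22
After 9 (seek(-11, END)): offset=11
After 10 (read(4)): returned 'YVNT', offset=15
After 11 (read(4)): returned 'XOAF', offset=19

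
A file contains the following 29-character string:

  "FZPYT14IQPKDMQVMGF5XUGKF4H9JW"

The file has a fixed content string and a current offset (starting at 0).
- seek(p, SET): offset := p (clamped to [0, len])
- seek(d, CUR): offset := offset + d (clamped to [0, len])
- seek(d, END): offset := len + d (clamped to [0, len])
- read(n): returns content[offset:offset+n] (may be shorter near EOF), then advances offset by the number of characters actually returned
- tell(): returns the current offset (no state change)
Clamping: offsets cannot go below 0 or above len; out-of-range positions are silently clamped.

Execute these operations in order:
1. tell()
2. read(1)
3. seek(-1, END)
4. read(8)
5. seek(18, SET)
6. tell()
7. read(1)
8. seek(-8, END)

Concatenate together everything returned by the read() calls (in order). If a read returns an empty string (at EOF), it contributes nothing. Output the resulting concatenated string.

After 1 (tell()): offset=0
After 2 (read(1)): returned 'F', offset=1
After 3 (seek(-1, END)): offset=28
After 4 (read(8)): returned 'W', offset=29
After 5 (seek(18, SET)): offset=18
After 6 (tell()): offset=18
After 7 (read(1)): returned '5', offset=19
After 8 (seek(-8, END)): offset=21

Answer: FW5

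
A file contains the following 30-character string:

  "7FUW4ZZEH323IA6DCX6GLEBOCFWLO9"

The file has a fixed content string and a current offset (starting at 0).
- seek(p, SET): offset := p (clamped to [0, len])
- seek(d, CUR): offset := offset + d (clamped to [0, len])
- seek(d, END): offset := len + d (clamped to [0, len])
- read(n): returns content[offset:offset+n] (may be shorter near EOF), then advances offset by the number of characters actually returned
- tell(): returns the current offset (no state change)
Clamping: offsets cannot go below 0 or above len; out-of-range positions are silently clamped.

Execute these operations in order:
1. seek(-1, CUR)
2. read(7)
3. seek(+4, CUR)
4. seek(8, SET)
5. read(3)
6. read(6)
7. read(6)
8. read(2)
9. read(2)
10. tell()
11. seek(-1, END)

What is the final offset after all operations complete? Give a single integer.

After 1 (seek(-1, CUR)): offset=0
After 2 (read(7)): returned '7FUW4ZZ', offset=7
After 3 (seek(+4, CUR)): offset=11
After 4 (seek(8, SET)): offset=8
After 5 (read(3)): returned 'H32', offset=11
After 6 (read(6)): returned '3IA6DC', offset=17
After 7 (read(6)): returned 'X6GLEB', offset=23
After 8 (read(2)): returned 'OC', offset=25
After 9 (read(2)): returned 'FW', offset=27
After 10 (tell()): offset=27
After 11 (seek(-1, END)): offset=29

Answer: 29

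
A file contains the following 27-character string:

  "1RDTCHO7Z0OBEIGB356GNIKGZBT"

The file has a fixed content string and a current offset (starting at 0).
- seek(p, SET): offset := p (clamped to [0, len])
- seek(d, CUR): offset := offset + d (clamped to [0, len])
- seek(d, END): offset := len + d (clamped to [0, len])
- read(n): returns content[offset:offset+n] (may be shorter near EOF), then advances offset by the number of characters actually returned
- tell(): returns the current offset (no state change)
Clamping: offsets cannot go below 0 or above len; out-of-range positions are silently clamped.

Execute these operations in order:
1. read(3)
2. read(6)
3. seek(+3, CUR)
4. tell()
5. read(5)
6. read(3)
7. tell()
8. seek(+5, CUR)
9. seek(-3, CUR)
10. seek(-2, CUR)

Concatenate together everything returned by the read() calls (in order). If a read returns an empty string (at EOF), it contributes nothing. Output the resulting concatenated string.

Answer: 1RDTCHO7ZEIGB356G

Derivation:
After 1 (read(3)): returned '1RD', offset=3
After 2 (read(6)): returned 'TCHO7Z', offset=9
After 3 (seek(+3, CUR)): offset=12
After 4 (tell()): offset=12
After 5 (read(5)): returned 'EIGB3', offset=17
After 6 (read(3)): returned '56G', offset=20
After 7 (tell()): offset=20
After 8 (seek(+5, CUR)): offset=25
After 9 (seek(-3, CUR)): offset=22
After 10 (seek(-2, CUR)): offset=20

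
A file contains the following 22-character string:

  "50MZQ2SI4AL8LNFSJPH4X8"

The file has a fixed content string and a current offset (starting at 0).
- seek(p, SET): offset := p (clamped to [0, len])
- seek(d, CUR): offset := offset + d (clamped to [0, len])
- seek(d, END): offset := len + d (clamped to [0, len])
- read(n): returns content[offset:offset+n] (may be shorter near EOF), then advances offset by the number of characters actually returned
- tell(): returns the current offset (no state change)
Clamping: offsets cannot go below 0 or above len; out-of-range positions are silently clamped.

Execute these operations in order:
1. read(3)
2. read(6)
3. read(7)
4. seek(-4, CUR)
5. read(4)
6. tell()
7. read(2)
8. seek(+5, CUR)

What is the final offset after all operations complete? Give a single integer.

After 1 (read(3)): returned '50M', offset=3
After 2 (read(6)): returned 'ZQ2SI4', offset=9
After 3 (read(7)): returned 'AL8LNFS', offset=16
After 4 (seek(-4, CUR)): offset=12
After 5 (read(4)): returned 'LNFS', offset=16
After 6 (tell()): offset=16
After 7 (read(2)): returned 'JP', offset=18
After 8 (seek(+5, CUR)): offset=22

Answer: 22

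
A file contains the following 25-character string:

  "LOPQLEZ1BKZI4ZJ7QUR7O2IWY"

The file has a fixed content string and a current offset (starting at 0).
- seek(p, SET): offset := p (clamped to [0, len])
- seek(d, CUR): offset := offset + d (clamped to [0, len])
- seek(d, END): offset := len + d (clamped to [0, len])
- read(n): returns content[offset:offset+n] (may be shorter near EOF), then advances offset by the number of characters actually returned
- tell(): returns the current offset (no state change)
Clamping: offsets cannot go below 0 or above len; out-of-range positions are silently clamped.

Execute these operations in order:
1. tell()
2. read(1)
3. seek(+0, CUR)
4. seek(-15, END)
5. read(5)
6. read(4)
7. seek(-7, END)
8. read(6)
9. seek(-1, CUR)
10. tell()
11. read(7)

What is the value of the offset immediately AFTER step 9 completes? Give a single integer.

After 1 (tell()): offset=0
After 2 (read(1)): returned 'L', offset=1
After 3 (seek(+0, CUR)): offset=1
After 4 (seek(-15, END)): offset=10
After 5 (read(5)): returned 'ZI4ZJ', offset=15
After 6 (read(4)): returned '7QUR', offset=19
After 7 (seek(-7, END)): offset=18
After 8 (read(6)): returned 'R7O2IW', offset=24
After 9 (seek(-1, CUR)): offset=23

Answer: 23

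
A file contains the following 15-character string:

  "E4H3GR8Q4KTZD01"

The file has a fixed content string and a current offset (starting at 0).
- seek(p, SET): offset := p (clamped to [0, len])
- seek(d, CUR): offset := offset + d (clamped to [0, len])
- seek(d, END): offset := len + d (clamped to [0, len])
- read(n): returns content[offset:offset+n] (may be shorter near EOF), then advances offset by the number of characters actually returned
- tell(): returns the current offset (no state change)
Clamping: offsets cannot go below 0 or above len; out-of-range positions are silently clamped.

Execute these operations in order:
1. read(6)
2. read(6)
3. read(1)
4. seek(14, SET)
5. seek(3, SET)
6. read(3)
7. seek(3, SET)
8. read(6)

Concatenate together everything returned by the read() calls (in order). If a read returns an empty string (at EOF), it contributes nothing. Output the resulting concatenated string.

Answer: E4H3GR8Q4KTZD3GR3GR8Q4

Derivation:
After 1 (read(6)): returned 'E4H3GR', offset=6
After 2 (read(6)): returned '8Q4KTZ', offset=12
After 3 (read(1)): returned 'D', offset=13
After 4 (seek(14, SET)): offset=14
After 5 (seek(3, SET)): offset=3
After 6 (read(3)): returned '3GR', offset=6
After 7 (seek(3, SET)): offset=3
After 8 (read(6)): returned '3GR8Q4', offset=9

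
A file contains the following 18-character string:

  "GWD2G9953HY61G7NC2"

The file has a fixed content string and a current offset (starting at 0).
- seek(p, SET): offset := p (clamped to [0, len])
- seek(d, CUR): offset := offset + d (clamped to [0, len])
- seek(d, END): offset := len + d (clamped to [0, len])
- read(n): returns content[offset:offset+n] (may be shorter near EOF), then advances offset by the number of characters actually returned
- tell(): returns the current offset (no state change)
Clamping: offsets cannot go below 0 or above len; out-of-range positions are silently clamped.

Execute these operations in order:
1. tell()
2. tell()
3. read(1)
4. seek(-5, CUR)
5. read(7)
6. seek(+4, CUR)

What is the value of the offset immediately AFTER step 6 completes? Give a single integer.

Answer: 11

Derivation:
After 1 (tell()): offset=0
After 2 (tell()): offset=0
After 3 (read(1)): returned 'G', offset=1
After 4 (seek(-5, CUR)): offset=0
After 5 (read(7)): returned 'GWD2G99', offset=7
After 6 (seek(+4, CUR)): offset=11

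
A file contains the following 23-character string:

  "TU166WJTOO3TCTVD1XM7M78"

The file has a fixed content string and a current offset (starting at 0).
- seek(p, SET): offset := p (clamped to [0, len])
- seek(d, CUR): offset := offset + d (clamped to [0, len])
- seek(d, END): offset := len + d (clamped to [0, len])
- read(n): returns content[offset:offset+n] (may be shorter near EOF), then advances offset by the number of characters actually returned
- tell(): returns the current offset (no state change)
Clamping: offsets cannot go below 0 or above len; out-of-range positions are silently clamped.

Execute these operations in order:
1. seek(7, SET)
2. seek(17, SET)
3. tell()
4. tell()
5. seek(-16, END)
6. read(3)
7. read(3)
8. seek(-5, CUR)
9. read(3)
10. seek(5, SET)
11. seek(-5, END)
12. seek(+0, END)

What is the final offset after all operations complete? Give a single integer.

After 1 (seek(7, SET)): offset=7
After 2 (seek(17, SET)): offset=17
After 3 (tell()): offset=17
After 4 (tell()): offset=17
After 5 (seek(-16, END)): offset=7
After 6 (read(3)): returned 'TOO', offset=10
After 7 (read(3)): returned '3TC', offset=13
After 8 (seek(-5, CUR)): offset=8
After 9 (read(3)): returned 'OO3', offset=11
After 10 (seek(5, SET)): offset=5
After 11 (seek(-5, END)): offset=18
After 12 (seek(+0, END)): offset=23

Answer: 23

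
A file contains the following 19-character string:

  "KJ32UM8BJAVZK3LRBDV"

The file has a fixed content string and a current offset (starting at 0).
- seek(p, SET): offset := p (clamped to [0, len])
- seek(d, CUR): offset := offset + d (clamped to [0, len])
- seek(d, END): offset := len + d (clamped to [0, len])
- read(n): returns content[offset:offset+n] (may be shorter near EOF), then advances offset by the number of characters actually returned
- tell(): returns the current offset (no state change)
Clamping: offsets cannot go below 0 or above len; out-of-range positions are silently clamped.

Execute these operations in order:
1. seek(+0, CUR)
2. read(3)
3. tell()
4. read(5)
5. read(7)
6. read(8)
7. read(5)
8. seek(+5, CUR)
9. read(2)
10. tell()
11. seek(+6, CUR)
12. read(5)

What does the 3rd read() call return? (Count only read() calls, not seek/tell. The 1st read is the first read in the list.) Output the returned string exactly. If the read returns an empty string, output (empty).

After 1 (seek(+0, CUR)): offset=0
After 2 (read(3)): returned 'KJ3', offset=3
After 3 (tell()): offset=3
After 4 (read(5)): returned '2UM8B', offset=8
After 5 (read(7)): returned 'JAVZK3L', offset=15
After 6 (read(8)): returned 'RBDV', offset=19
After 7 (read(5)): returned '', offset=19
After 8 (seek(+5, CUR)): offset=19
After 9 (read(2)): returned '', offset=19
After 10 (tell()): offset=19
After 11 (seek(+6, CUR)): offset=19
After 12 (read(5)): returned '', offset=19

Answer: JAVZK3L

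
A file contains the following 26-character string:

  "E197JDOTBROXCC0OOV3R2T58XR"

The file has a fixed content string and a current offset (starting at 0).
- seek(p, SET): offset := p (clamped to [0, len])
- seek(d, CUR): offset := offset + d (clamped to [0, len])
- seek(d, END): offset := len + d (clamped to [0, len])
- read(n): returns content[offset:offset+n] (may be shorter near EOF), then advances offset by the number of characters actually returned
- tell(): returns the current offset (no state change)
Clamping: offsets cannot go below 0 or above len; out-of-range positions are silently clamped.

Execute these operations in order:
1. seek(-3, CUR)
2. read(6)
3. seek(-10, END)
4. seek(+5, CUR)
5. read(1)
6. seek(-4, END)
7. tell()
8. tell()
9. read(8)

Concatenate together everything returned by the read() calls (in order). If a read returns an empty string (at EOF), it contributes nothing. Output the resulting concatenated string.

Answer: E197JDT58XR

Derivation:
After 1 (seek(-3, CUR)): offset=0
After 2 (read(6)): returned 'E197JD', offset=6
After 3 (seek(-10, END)): offset=16
After 4 (seek(+5, CUR)): offset=21
After 5 (read(1)): returned 'T', offset=22
After 6 (seek(-4, END)): offset=22
After 7 (tell()): offset=22
After 8 (tell()): offset=22
After 9 (read(8)): returned '58XR', offset=26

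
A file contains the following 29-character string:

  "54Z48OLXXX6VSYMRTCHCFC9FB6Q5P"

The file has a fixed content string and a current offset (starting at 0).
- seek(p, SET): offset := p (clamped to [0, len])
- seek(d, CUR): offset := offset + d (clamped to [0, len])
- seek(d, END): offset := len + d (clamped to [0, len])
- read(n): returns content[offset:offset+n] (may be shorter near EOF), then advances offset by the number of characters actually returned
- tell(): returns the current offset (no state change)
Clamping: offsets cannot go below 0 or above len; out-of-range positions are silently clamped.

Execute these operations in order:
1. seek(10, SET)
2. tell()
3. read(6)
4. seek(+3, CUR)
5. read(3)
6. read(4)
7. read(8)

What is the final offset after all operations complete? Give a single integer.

After 1 (seek(10, SET)): offset=10
After 2 (tell()): offset=10
After 3 (read(6)): returned '6VSYMR', offset=16
After 4 (seek(+3, CUR)): offset=19
After 5 (read(3)): returned 'CFC', offset=22
After 6 (read(4)): returned '9FB6', offset=26
After 7 (read(8)): returned 'Q5P', offset=29

Answer: 29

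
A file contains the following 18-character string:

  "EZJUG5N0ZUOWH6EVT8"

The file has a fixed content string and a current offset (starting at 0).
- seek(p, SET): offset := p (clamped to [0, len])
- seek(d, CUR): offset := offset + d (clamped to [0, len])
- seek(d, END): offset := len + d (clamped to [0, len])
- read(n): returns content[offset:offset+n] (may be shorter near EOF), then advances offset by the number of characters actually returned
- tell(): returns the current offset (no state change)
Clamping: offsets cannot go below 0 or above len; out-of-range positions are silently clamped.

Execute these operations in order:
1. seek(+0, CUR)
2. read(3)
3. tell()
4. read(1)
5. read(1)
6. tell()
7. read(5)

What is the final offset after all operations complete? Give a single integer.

Answer: 10

Derivation:
After 1 (seek(+0, CUR)): offset=0
After 2 (read(3)): returned 'EZJ', offset=3
After 3 (tell()): offset=3
After 4 (read(1)): returned 'U', offset=4
After 5 (read(1)): returned 'G', offset=5
After 6 (tell()): offset=5
After 7 (read(5)): returned '5N0ZU', offset=10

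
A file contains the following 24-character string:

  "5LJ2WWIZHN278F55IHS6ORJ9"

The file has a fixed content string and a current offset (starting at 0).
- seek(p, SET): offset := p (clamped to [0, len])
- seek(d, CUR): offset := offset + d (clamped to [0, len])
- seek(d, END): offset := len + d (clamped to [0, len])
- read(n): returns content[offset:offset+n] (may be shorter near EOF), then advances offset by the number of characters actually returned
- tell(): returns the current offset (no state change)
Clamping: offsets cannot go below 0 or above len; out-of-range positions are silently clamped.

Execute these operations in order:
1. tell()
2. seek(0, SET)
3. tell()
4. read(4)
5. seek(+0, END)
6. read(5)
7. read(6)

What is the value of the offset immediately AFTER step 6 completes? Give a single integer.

Answer: 24

Derivation:
After 1 (tell()): offset=0
After 2 (seek(0, SET)): offset=0
After 3 (tell()): offset=0
After 4 (read(4)): returned '5LJ2', offset=4
After 5 (seek(+0, END)): offset=24
After 6 (read(5)): returned '', offset=24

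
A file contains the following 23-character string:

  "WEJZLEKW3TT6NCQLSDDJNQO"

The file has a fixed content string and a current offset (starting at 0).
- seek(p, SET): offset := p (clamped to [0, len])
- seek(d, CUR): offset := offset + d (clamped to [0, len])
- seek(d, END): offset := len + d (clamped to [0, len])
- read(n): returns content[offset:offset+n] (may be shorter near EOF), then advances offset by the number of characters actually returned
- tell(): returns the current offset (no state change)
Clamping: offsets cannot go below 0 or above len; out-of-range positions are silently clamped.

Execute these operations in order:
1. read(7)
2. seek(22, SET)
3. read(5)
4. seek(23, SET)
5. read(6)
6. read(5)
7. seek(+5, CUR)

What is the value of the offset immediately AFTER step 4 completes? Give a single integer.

Answer: 23

Derivation:
After 1 (read(7)): returned 'WEJZLEK', offset=7
After 2 (seek(22, SET)): offset=22
After 3 (read(5)): returned 'O', offset=23
After 4 (seek(23, SET)): offset=23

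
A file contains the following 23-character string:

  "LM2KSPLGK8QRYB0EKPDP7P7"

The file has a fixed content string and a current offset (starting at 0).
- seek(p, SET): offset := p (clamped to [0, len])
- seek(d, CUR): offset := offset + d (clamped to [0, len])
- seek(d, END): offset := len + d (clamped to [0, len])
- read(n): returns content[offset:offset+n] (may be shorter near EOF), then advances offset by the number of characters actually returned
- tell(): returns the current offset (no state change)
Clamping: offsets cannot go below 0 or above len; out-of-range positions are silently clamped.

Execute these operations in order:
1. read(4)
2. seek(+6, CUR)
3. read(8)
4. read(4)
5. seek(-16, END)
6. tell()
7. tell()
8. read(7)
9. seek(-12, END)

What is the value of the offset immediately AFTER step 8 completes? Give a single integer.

After 1 (read(4)): returned 'LM2K', offset=4
After 2 (seek(+6, CUR)): offset=10
After 3 (read(8)): returned 'QRYB0EKP', offset=18
After 4 (read(4)): returned 'DP7P', offset=22
After 5 (seek(-16, END)): offset=7
After 6 (tell()): offset=7
After 7 (tell()): offset=7
After 8 (read(7)): returned 'GK8QRYB', offset=14

Answer: 14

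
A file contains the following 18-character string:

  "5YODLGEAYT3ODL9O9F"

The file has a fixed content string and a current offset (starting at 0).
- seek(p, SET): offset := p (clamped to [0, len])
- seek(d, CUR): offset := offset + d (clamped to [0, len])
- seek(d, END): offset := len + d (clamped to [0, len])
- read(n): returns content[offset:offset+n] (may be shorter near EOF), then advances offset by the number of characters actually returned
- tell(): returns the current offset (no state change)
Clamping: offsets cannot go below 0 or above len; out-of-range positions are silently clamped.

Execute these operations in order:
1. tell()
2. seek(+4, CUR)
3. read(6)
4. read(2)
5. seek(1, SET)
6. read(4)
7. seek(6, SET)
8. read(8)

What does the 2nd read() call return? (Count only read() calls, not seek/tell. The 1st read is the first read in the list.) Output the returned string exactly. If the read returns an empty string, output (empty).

Answer: 3O

Derivation:
After 1 (tell()): offset=0
After 2 (seek(+4, CUR)): offset=4
After 3 (read(6)): returned 'LGEAYT', offset=10
After 4 (read(2)): returned '3O', offset=12
After 5 (seek(1, SET)): offset=1
After 6 (read(4)): returned 'YODL', offset=5
After 7 (seek(6, SET)): offset=6
After 8 (read(8)): returned 'EAYT3ODL', offset=14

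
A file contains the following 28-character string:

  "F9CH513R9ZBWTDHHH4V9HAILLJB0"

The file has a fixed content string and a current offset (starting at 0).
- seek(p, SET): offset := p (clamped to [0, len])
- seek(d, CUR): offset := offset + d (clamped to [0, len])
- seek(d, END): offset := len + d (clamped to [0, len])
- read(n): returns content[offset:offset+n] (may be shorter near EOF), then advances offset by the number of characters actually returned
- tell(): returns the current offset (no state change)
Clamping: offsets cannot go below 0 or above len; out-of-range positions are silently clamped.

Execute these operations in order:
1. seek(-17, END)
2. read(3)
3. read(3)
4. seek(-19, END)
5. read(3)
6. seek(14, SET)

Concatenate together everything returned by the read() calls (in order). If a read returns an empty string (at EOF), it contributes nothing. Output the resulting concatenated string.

Answer: WTDHHHZBW

Derivation:
After 1 (seek(-17, END)): offset=11
After 2 (read(3)): returned 'WTD', offset=14
After 3 (read(3)): returned 'HHH', offset=17
After 4 (seek(-19, END)): offset=9
After 5 (read(3)): returned 'ZBW', offset=12
After 6 (seek(14, SET)): offset=14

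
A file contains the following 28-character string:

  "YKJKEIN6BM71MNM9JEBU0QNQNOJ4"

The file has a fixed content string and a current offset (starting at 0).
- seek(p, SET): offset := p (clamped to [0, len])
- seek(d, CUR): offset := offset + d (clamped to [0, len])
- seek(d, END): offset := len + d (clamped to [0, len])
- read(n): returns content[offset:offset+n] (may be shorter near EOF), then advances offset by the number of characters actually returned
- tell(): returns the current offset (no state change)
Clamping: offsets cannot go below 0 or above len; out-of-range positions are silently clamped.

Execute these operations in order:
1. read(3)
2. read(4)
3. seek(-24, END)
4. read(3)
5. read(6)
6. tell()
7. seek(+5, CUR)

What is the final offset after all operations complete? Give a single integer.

Answer: 18

Derivation:
After 1 (read(3)): returned 'YKJ', offset=3
After 2 (read(4)): returned 'KEIN', offset=7
After 3 (seek(-24, END)): offset=4
After 4 (read(3)): returned 'EIN', offset=7
After 5 (read(6)): returned '6BM71M', offset=13
After 6 (tell()): offset=13
After 7 (seek(+5, CUR)): offset=18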